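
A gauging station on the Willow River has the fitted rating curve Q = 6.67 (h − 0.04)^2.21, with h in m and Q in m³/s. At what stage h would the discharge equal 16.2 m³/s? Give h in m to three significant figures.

h − h₀ = (Q/C)^(1/b) = (16.2/6.67)^(1/2.21) = 1.494 m
h = 0.04 + 1.494 = 1.534 m

1.53 m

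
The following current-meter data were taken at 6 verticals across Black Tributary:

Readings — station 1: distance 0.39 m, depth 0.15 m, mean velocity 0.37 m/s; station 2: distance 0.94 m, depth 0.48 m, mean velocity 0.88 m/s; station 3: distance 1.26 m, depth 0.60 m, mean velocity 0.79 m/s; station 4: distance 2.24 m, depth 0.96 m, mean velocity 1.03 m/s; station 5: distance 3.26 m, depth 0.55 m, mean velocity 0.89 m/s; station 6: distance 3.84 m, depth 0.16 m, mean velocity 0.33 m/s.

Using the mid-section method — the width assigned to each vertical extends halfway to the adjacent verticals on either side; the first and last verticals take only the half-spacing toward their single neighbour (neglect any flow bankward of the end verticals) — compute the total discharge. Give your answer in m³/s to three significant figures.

1.90 m³/s

w_1 = (0.94 − 0.39)/2 = 0.275 m; q_1 = 0.37 × 0.15 × 0.275 = 0.01526 m³/s
w_2 = (1.26 − 0.39)/2 = 0.435 m; q_2 = 0.88 × 0.48 × 0.435 = 0.1837 m³/s
w_3 = (2.24 − 0.94)/2 = 0.65 m; q_3 = 0.79 × 0.60 × 0.65 = 0.3081 m³/s
w_4 = (3.26 − 1.26)/2 = 1 m; q_4 = 1.03 × 0.96 × 1 = 0.9888 m³/s
w_5 = (3.84 − 2.24)/2 = 0.8 m; q_5 = 0.89 × 0.55 × 0.8 = 0.3916 m³/s
w_6 = (3.84 − 3.26)/2 = 0.29 m; q_6 = 0.33 × 0.16 × 0.29 = 0.01531 m³/s
Q = Σ qᵢ = 1.903 m³/s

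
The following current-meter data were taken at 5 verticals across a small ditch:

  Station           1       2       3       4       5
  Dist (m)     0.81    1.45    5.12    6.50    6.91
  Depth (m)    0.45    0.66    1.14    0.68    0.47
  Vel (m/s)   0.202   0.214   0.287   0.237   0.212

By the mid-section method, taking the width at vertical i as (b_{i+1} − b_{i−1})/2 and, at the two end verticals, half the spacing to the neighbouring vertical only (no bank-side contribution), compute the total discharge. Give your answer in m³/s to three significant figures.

1.32 m³/s

w_1 = (1.45 − 0.81)/2 = 0.32 m; q_1 = 0.202 × 0.45 × 0.32 = 0.02909 m³/s
w_2 = (5.12 − 0.81)/2 = 2.155 m; q_2 = 0.214 × 0.66 × 2.155 = 0.3044 m³/s
w_3 = (6.50 − 1.45)/2 = 2.525 m; q_3 = 0.287 × 1.14 × 2.525 = 0.8261 m³/s
w_4 = (6.91 − 5.12)/2 = 0.895 m; q_4 = 0.237 × 0.68 × 0.895 = 0.1442 m³/s
w_5 = (6.91 − 6.50)/2 = 0.205 m; q_5 = 0.212 × 0.47 × 0.205 = 0.02043 m³/s
Q = Σ qᵢ = 1.324 m³/s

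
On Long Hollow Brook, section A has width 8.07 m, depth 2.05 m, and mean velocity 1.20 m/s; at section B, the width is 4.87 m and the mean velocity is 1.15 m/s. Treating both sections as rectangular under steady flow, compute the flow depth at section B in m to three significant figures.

3.54 m

Q = A₁V₁ = (8.07×2.05) × 1.20 = 19.85 m³/s
d₂ = Q/(b₂ V₂) = 19.85/(4.87×1.15) = 3.545 m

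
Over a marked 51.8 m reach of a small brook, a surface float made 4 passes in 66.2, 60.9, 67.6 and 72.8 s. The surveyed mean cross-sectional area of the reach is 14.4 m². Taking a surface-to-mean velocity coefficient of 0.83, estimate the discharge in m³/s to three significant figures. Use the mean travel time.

9.26 m³/s

t̄ = (66.2 + 60.9 + 67.6 + 72.8) / 4 = 66.875 s
v_surface = L / t̄ = 51.8 / 66.875 = 0.7746 m/s
v_mean = 0.83 × 0.7746 = 0.6429 m/s
Q = A × v_mean = 14.4 × 0.6429 = 9.258 m³/s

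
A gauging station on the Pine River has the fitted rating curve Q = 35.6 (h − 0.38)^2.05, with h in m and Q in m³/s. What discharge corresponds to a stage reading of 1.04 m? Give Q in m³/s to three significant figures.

15.2 m³/s

Q = 35.6 × (1.04 − 0.38)^2.05 = 35.6 × 0.66^2.05 = 15.19 m³/s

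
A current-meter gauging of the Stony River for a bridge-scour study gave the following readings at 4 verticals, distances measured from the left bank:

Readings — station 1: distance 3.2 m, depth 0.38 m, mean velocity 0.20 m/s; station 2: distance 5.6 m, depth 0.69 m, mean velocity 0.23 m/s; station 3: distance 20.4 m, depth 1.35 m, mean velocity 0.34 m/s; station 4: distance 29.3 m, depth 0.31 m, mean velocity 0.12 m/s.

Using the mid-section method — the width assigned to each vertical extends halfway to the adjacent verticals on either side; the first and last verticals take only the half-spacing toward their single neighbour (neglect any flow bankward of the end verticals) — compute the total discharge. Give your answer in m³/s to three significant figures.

w_1 = (5.6 − 3.2)/2 = 1.2 m; q_1 = 0.20 × 0.38 × 1.2 = 0.09120 m³/s
w_2 = (20.4 − 3.2)/2 = 8.6 m; q_2 = 0.23 × 0.69 × 8.6 = 1.365 m³/s
w_3 = (29.3 − 5.6)/2 = 11.85 m; q_3 = 0.34 × 1.35 × 11.85 = 5.439 m³/s
w_4 = (29.3 − 20.4)/2 = 4.45 m; q_4 = 0.12 × 0.31 × 4.45 = 0.1655 m³/s
Q = Σ qᵢ = 7.061 m³/s

7.06 m³/s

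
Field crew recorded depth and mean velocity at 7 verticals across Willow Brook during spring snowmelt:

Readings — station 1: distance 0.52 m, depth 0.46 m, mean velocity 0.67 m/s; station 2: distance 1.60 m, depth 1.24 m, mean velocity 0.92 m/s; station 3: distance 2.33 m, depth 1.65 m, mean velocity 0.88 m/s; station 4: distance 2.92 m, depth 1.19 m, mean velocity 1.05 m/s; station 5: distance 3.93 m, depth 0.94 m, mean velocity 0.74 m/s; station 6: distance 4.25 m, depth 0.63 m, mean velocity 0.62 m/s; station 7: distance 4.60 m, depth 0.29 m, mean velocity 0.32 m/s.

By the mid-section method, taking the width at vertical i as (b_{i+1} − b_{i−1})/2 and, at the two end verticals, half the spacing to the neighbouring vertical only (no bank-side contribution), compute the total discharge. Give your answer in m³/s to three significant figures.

w_1 = (1.60 − 0.52)/2 = 0.54 m; q_1 = 0.67 × 0.46 × 0.54 = 0.1664 m³/s
w_2 = (2.33 − 0.52)/2 = 0.905 m; q_2 = 0.92 × 1.24 × 0.905 = 1.032 m³/s
w_3 = (2.92 − 1.60)/2 = 0.66 m; q_3 = 0.88 × 1.65 × 0.66 = 0.9583 m³/s
w_4 = (3.93 − 2.33)/2 = 0.8 m; q_4 = 1.05 × 1.19 × 0.8 = 0.9996 m³/s
w_5 = (4.25 − 2.92)/2 = 0.665 m; q_5 = 0.74 × 0.94 × 0.665 = 0.4626 m³/s
w_6 = (4.60 − 3.93)/2 = 0.335 m; q_6 = 0.62 × 0.63 × 0.335 = 0.1309 m³/s
w_7 = (4.60 − 4.25)/2 = 0.175 m; q_7 = 0.32 × 0.29 × 0.175 = 0.01624 m³/s
Q = Σ qᵢ = 3.766 m³/s

3.77 m³/s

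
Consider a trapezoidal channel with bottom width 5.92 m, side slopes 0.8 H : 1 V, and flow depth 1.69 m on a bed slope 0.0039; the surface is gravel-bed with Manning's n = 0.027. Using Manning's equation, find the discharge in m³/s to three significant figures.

A = (b + z·y)·y = (5.92 + 0.8×1.69)×1.69 = 12.29 m²
P = b + 2y√(1+z²) = 5.92 + 2×1.69×√(1+0.8²) = 10.25 m
R = A/P = 12.29/10.25 = 1.199 m
Q = (1/n)·A·R^(2/3)·S^(1/2) = (1/0.027) × 12.29 × 1.199^(2/3) × 0.0039^(1/2) = 32.08 m³/s

32.1 m³/s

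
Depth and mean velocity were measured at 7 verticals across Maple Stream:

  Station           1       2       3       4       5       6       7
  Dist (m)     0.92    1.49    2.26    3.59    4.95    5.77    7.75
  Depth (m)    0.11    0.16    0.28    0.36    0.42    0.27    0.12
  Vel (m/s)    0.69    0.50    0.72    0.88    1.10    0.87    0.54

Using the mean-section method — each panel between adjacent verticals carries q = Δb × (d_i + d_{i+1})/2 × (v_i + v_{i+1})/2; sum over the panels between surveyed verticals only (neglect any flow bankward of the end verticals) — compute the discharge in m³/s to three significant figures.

1.57 m³/s

Panel 1-2: Δb = 0.57 m, d̄ = (0.11+0.16)/2 = 0.135, v̄ = (0.69+0.50)/2 = 0.595 → q = 0.57×0.135×0.595 = 0.04579 m³/s
Panel 2-3: Δb = 0.77 m, d̄ = (0.16+0.28)/2 = 0.22, v̄ = (0.50+0.72)/2 = 0.61 → q = 0.77×0.22×0.61 = 0.1033 m³/s
Panel 3-4: Δb = 1.33 m, d̄ = (0.28+0.36)/2 = 0.32, v̄ = (0.72+0.88)/2 = 0.8 → q = 1.33×0.32×0.8 = 0.3405 m³/s
Panel 4-5: Δb = 1.36 m, d̄ = (0.36+0.42)/2 = 0.39, v̄ = (0.88+1.10)/2 = 0.99 → q = 1.36×0.39×0.99 = 0.5251 m³/s
Panel 5-6: Δb = 0.82 m, d̄ = (0.42+0.27)/2 = 0.345, v̄ = (1.10+0.87)/2 = 0.985 → q = 0.82×0.345×0.985 = 0.2787 m³/s
Panel 6-7: Δb = 1.98 m, d̄ = (0.27+0.12)/2 = 0.195, v̄ = (0.87+0.54)/2 = 0.705 → q = 1.98×0.195×0.705 = 0.2722 m³/s
Q = Σ q = 1.566 m³/s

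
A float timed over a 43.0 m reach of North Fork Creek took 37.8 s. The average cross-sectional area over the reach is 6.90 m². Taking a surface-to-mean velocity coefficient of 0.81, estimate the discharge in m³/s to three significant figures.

v_surface = L / t̄ = 43.0 / 37.8 = 1.138 m/s
v_mean = 0.81 × 1.138 = 0.9214 m/s
Q = A × v_mean = 6.90 × 0.9214 = 6.358 m³/s

6.36 m³/s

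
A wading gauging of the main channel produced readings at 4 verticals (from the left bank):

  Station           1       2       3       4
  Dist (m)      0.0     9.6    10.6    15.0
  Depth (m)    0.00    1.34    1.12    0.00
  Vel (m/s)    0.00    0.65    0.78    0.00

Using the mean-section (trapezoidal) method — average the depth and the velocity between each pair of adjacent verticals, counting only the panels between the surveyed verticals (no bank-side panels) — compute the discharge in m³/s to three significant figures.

3.93 m³/s

Panel 1-2: Δb = 9.6 m, d̄ = (0.00+1.34)/2 = 0.67, v̄ = (0.00+0.65)/2 = 0.325 → q = 9.6×0.67×0.325 = 2.090 m³/s
Panel 2-3: Δb = 1 m, d̄ = (1.34+1.12)/2 = 1.23, v̄ = (0.65+0.78)/2 = 0.715 → q = 1×1.23×0.715 = 0.8795 m³/s
Panel 3-4: Δb = 4.4 m, d̄ = (1.12+0.00)/2 = 0.56, v̄ = (0.78+0.00)/2 = 0.39 → q = 4.4×0.56×0.39 = 0.9610 m³/s
Q = Σ q = 3.931 m³/s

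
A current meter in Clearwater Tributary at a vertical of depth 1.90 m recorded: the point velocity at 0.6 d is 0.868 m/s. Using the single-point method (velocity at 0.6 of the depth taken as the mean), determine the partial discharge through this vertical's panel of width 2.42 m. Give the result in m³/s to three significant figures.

3.99 m³/s

v̄ = v₀.₆ = 0.868 m/s
q = v̄ × d × w = 0.8680 × 1.90 × 2.42 = 3.991 m³/s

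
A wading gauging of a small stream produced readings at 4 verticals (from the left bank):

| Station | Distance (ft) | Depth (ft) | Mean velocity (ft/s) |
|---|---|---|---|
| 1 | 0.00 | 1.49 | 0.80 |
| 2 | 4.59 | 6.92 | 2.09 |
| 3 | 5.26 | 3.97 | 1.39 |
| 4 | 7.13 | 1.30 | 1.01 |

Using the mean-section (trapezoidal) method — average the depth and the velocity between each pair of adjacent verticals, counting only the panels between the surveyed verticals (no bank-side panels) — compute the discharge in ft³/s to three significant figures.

Panel 1-2: Δb = 4.59 ft, d̄ = (1.49+6.92)/2 = 4.205, v̄ = (0.80+2.09)/2 = 1.445 → q = 4.59×4.205×1.445 = 27.89 ft³/s
Panel 2-3: Δb = 0.67 ft, d̄ = (6.92+3.97)/2 = 5.445, v̄ = (2.09+1.39)/2 = 1.74 → q = 0.67×5.445×1.74 = 6.348 ft³/s
Panel 3-4: Δb = 1.87 ft, d̄ = (3.97+1.30)/2 = 2.635, v̄ = (1.39+1.01)/2 = 1.2 → q = 1.87×2.635×1.2 = 5.913 ft³/s
Q = Σ q = 40.15 ft³/s

40.2 ft³/s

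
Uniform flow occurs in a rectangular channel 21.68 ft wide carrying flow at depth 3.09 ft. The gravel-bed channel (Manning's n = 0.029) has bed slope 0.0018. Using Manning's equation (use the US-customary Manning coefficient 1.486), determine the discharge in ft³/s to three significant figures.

261 ft³/s

A = b·y = 21.68 × 3.09 = 66.99 ft²
P = b + 2y = 21.68 + 2×3.09 = 27.86 ft
R = A/P = 66.99/27.86 = 2.405 ft
Q = (1.486/n)·A·R^(2/3)·S^(1/2) = (1.486/0.029) × 66.99 × 2.405^(2/3) × 0.0018^(1/2) = 261.4 ft³/s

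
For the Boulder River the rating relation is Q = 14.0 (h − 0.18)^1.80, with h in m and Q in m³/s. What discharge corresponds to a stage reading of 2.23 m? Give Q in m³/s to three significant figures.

51.0 m³/s

Q = 14.0 × (2.23 − 0.18)^1.80 = 14.0 × 2.05^1.80 = 50.97 m³/s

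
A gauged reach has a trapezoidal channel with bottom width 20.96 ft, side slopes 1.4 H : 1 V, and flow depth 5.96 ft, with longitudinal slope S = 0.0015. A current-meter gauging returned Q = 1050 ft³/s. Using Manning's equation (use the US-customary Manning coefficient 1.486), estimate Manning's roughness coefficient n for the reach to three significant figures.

0.0250

A = (b + z·y)·y = (20.96 + 1.4×5.96)×5.96 = 174.7 ft²
P = b + 2y√(1+z²) = 20.96 + 2×5.96×√(1+1.4²) = 41.47 ft
R = A/P = 174.7/41.47 = 4.212 ft
n = (1.486/Q)·A·R^(2/3)·S^(1/2) = (1.486/1050) × 174.7 × 2.608 × 0.03873 = 0.02497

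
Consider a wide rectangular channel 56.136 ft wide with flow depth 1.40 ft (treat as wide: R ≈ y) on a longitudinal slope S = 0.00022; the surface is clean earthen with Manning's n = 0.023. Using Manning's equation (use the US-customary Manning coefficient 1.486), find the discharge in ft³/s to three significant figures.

94.3 ft³/s

A = b·y = 56.136 × 1.40 = 78.59 ft²
Wide channel: R ≈ y = 1.40 ft
Q = (1.486/n)·A·R^(2/3)·S^(1/2) = (1.486/0.023) × 78.59 × 1.400^(2/3) × 0.00022^(1/2) = 94.25 ft³/s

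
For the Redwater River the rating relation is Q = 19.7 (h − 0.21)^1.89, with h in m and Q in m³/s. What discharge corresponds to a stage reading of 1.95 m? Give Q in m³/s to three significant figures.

56.1 m³/s

Q = 19.7 × (1.95 − 0.21)^1.89 = 19.7 × 1.74^1.89 = 56.12 m³/s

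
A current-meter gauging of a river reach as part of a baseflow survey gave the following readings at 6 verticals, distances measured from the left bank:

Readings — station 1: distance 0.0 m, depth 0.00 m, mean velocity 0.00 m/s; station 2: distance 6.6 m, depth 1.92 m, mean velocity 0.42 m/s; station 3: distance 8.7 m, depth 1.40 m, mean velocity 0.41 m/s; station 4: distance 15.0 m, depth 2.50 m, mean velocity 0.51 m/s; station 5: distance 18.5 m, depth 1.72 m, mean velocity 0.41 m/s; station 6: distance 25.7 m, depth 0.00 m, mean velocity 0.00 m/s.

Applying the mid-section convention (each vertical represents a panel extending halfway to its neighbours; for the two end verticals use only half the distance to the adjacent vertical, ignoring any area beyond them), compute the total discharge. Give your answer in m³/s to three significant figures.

15.9 m³/s

w_2 = (8.7 − 0.0)/2 = 4.35 m; q_2 = 0.42 × 1.92 × 4.35 = 3.508 m³/s
w_3 = (15.0 − 6.6)/2 = 4.2 m; q_3 = 0.41 × 1.40 × 4.2 = 2.411 m³/s
w_4 = (18.5 − 8.7)/2 = 4.9 m; q_4 = 0.51 × 2.50 × 4.9 = 6.248 m³/s
w_5 = (25.7 − 15.0)/2 = 5.35 m; q_5 = 0.41 × 1.72 × 5.35 = 3.773 m³/s
Stations 1, 6 contribute zero (depth or velocity is 0).
Q = Σ qᵢ = 15.94 m³/s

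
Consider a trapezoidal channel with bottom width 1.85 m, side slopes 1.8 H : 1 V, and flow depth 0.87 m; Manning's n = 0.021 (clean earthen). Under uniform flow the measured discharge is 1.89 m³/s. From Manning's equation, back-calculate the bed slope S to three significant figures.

0.000399

A = (b + z·y)·y = (1.85 + 1.8×0.87)×0.87 = 2.972 m²
P = b + 2y√(1+z²) = 1.85 + 2×0.87×√(1+1.8²) = 5.433 m
R = A/P = 2.972/5.433 = 0.5470 m
S = (Q·n / (1·A·R^(2/3)))² = (1.89×0.021 / (1×2.972×0.6689))² = 0.0003987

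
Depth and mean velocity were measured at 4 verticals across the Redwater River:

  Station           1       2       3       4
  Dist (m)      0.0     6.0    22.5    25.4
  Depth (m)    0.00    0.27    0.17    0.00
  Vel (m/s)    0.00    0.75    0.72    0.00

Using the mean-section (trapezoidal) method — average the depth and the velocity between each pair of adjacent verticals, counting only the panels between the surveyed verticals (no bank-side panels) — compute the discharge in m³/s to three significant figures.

Panel 1-2: Δb = 6 m, d̄ = (0.00+0.27)/2 = 0.135, v̄ = (0.00+0.75)/2 = 0.375 → q = 6×0.135×0.375 = 0.3038 m³/s
Panel 2-3: Δb = 16.5 m, d̄ = (0.27+0.17)/2 = 0.22, v̄ = (0.75+0.72)/2 = 0.735 → q = 16.5×0.22×0.735 = 2.668 m³/s
Panel 3-4: Δb = 2.9 m, d̄ = (0.17+0.00)/2 = 0.085, v̄ = (0.72+0.00)/2 = 0.36 → q = 2.9×0.085×0.36 = 0.08874 m³/s
Q = Σ q = 3.061 m³/s

3.06 m³/s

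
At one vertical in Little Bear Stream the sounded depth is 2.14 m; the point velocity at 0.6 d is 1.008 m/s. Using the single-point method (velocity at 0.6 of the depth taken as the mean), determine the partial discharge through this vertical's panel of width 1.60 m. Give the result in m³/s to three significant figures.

v̄ = v₀.₆ = 1.008 m/s
q = v̄ × d × w = 1.008 × 2.14 × 1.60 = 3.451 m³/s

3.45 m³/s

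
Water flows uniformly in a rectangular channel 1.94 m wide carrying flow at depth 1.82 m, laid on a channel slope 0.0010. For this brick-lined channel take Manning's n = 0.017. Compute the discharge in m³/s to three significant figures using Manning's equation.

4.84 m³/s

A = b·y = 1.94 × 1.82 = 3.531 m²
P = b + 2y = 1.94 + 2×1.82 = 5.580 m
R = A/P = 3.531/5.580 = 0.6328 m
Q = (1/n)·A·R^(2/3)·S^(1/2) = (1/0.017) × 3.531 × 0.6328^(2/3) × 0.0010^(1/2) = 4.841 m³/s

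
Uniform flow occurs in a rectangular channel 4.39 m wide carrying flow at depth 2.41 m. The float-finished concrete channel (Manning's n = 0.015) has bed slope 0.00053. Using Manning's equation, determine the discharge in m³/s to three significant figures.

A = b·y = 4.39 × 2.41 = 10.58 m²
P = b + 2y = 4.39 + 2×2.41 = 9.210 m
R = A/P = 10.58/9.210 = 1.149 m
Q = (1/n)·A·R^(2/3)·S^(1/2) = (1/0.015) × 10.58 × 1.149^(2/3) × 0.00053^(1/2) = 17.81 m³/s

17.8 m³/s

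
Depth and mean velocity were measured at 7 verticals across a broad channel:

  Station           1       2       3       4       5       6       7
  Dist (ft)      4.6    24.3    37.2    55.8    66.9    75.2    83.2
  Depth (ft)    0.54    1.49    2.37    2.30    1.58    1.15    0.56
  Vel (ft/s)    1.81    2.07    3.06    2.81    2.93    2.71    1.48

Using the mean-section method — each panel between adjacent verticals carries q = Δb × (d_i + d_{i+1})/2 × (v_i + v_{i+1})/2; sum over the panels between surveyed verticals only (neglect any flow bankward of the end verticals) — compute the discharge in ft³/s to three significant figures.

338 ft³/s

Panel 1-2: Δb = 19.7 ft, d̄ = (0.54+1.49)/2 = 1.015, v̄ = (1.81+2.07)/2 = 1.94 → q = 19.7×1.015×1.94 = 38.79 ft³/s
Panel 2-3: Δb = 12.9 ft, d̄ = (1.49+2.37)/2 = 1.93, v̄ = (2.07+3.06)/2 = 2.565 → q = 12.9×1.93×2.565 = 63.86 ft³/s
Panel 3-4: Δb = 18.6 ft, d̄ = (2.37+2.30)/2 = 2.335, v̄ = (3.06+2.81)/2 = 2.935 → q = 18.6×2.335×2.935 = 127.5 ft³/s
Panel 4-5: Δb = 11.1 ft, d̄ = (2.30+1.58)/2 = 1.94, v̄ = (2.81+2.93)/2 = 2.87 → q = 11.1×1.94×2.87 = 61.80 ft³/s
Panel 5-6: Δb = 8.3 ft, d̄ = (1.58+1.15)/2 = 1.365, v̄ = (2.93+2.71)/2 = 2.82 → q = 8.3×1.365×2.82 = 31.95 ft³/s
Panel 6-7: Δb = 8 ft, d̄ = (1.15+0.56)/2 = 0.855, v̄ = (2.71+1.48)/2 = 2.095 → q = 8×0.855×2.095 = 14.33 ft³/s
Q = Σ q = 338.2 ft³/s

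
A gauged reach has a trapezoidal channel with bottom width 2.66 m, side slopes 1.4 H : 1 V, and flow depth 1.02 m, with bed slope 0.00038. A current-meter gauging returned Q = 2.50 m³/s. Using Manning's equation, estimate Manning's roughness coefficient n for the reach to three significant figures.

A = (b + z·y)·y = (2.66 + 1.4×1.02)×1.02 = 4.170 m²
P = b + 2y√(1+z²) = 2.66 + 2×1.02×√(1+1.4²) = 6.170 m
R = A/P = 4.170/6.170 = 0.6758 m
n = (1/Q)·A·R^(2/3)·S^(1/2) = (1/2.50) × 4.170 × 0.7701 × 0.01949 = 0.02504

0.0250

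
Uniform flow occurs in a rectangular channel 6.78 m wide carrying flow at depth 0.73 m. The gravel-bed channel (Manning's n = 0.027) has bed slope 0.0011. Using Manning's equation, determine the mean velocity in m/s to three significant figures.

0.874 m/s

A = b·y = 6.78 × 0.73 = 4.949 m²
P = b + 2y = 6.78 + 2×0.73 = 8.240 m
R = A/P = 4.949/8.240 = 0.6007 m
Q = (1/n)·A·R^(2/3)·S^(1/2) = (1/0.027) × 4.949 × 0.6007^(2/3) × 0.0011^(1/2) = 4.328 m³/s
V = Q/A = 4.328/4.949 = 0.8745 m/s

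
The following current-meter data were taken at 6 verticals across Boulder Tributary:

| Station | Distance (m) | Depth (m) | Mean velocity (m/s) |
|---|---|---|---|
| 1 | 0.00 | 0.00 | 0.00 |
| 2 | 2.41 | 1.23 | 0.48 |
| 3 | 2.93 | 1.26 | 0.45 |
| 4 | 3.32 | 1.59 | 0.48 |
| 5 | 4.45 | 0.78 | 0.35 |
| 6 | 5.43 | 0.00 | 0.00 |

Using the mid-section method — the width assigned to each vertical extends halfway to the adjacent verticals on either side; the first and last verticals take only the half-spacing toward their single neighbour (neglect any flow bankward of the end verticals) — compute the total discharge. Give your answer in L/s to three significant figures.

w_2 = (2.93 − 0.00)/2 = 1.465 m; q_2 = 0.48 × 1.23 × 1.465 = 0.8649 m³/s
w_3 = (3.32 − 2.41)/2 = 0.455 m; q_3 = 0.45 × 1.26 × 0.455 = 0.2580 m³/s
w_4 = (4.45 − 2.93)/2 = 0.76 m; q_4 = 0.48 × 1.59 × 0.76 = 0.5800 m³/s
w_5 = (5.43 − 3.32)/2 = 1.055 m; q_5 = 0.35 × 0.78 × 1.055 = 0.2880 m³/s
Stations 1, 6 contribute zero (depth or velocity is 0).
Q = Σ qᵢ = 1.991 m³/s
= 1.991 × 1000 = 1991 L/s

1990 L/s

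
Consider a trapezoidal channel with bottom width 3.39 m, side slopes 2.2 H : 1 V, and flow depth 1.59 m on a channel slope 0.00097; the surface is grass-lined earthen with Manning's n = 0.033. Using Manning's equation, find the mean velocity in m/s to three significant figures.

A = (b + z·y)·y = (3.39 + 2.2×1.59)×1.59 = 10.95 m²
P = b + 2y√(1+z²) = 3.39 + 2×1.59×√(1+2.2²) = 11.07 m
R = A/P = 10.95/11.07 = 0.9889 m
Q = (1/n)·A·R^(2/3)·S^(1/2) = (1/0.033) × 10.95 × 0.9889^(2/3) × 0.00097^(1/2) = 10.26 m³/s
V = Q/A = 10.26/10.95 = 0.9368 m/s

0.937 m/s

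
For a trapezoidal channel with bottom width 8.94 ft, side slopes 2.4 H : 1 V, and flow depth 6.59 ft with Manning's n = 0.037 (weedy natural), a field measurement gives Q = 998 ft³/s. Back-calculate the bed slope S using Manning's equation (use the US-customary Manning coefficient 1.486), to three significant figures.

0.00395

A = (b + z·y)·y = (8.94 + 2.4×6.59)×6.59 = 163.1 ft²
P = b + 2y√(1+z²) = 8.94 + 2×6.59×√(1+2.4²) = 43.21 ft
R = A/P = 163.1/43.21 = 3.776 ft
S = (Q·n / (1.486·A·R^(2/3)))² = (998×0.037 / (1.486×163.1×2.425))² = 0.003946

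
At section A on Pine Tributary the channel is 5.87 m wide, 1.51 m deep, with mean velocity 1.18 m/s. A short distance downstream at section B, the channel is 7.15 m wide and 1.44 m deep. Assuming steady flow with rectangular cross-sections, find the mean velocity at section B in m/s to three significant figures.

Q = A₁V₁ = (5.87×1.51) × 1.18 = 10.46 m³/s
A₂ = 7.15 × 1.44 = 10.30 m²
V₂ = Q/A₂ = 10.46/10.30 = 1.016 m/s

1.02 m/s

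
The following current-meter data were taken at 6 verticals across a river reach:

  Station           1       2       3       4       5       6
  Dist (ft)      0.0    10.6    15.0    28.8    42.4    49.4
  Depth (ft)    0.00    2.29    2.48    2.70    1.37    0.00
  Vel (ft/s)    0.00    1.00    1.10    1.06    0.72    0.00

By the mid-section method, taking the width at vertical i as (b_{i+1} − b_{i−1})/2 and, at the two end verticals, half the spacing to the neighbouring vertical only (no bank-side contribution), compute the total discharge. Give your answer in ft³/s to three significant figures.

91.4 ft³/s

w_2 = (15.0 − 0.0)/2 = 7.5 ft; q_2 = 1.00 × 2.29 × 7.5 = 17.18 ft³/s
w_3 = (28.8 − 10.6)/2 = 9.1 ft; q_3 = 1.10 × 2.48 × 9.1 = 24.82 ft³/s
w_4 = (42.4 − 15.0)/2 = 13.7 ft; q_4 = 1.06 × 2.70 × 13.7 = 39.21 ft³/s
w_5 = (49.4 − 28.8)/2 = 10.3 ft; q_5 = 0.72 × 1.37 × 10.3 = 10.16 ft³/s
Stations 1, 6 contribute zero (depth or velocity is 0).
Q = Σ qᵢ = 91.37 ft³/s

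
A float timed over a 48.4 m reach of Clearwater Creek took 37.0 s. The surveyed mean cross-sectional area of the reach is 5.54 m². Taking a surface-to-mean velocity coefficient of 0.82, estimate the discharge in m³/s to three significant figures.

v_surface = L / t̄ = 48.4 / 37 = 1.308 m/s
v_mean = 0.82 × 1.308 = 1.073 m/s
Q = A × v_mean = 5.54 × 1.073 = 5.942 m³/s

5.94 m³/s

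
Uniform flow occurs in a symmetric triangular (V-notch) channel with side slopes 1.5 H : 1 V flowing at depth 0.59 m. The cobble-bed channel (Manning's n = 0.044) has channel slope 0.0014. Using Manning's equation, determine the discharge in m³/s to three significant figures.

0.174 m³/s

A = z·y² = 1.5×0.59² = 0.5222 m²
P = 2y√(1+z²) = 2×0.59×√(1+1.5²) = 2.127 m
R = A/P = 0.5222/2.127 = 0.2455 m
Q = (1/n)·A·R^(2/3)·S^(1/2) = (1/0.044) × 0.5222 × 0.2455^(2/3) × 0.0014^(1/2) = 0.1741 m³/s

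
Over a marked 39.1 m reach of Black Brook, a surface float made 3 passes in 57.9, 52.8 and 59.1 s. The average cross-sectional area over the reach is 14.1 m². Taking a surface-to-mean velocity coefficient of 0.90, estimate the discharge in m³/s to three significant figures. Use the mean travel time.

t̄ = (57.9 + 52.8 + 59.1) / 3 = 56.6 s
v_surface = L / t̄ = 39.1 / 56.6 = 0.6908 m/s
v_mean = 0.90 × 0.6908 = 0.6217 m/s
Q = A × v_mean = 14.1 × 0.6217 = 8.766 m³/s

8.77 m³/s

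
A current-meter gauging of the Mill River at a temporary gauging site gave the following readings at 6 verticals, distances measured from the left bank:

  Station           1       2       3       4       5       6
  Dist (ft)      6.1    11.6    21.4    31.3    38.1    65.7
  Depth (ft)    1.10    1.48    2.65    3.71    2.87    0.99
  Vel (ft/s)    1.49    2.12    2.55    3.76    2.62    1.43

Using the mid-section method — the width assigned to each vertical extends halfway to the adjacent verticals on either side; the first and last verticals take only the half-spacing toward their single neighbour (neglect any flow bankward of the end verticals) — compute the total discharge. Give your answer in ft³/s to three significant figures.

w_1 = (11.6 − 6.1)/2 = 2.75 ft; q_1 = 1.49 × 1.10 × 2.75 = 4.507 ft³/s
w_2 = (21.4 − 6.1)/2 = 7.65 ft; q_2 = 2.12 × 1.48 × 7.65 = 24.00 ft³/s
w_3 = (31.3 − 11.6)/2 = 9.85 ft; q_3 = 2.55 × 2.65 × 9.85 = 66.56 ft³/s
w_4 = (38.1 − 21.4)/2 = 8.35 ft; q_4 = 3.76 × 3.71 × 8.35 = 116.5 ft³/s
w_5 = (65.7 − 31.3)/2 = 17.2 ft; q_5 = 2.62 × 2.87 × 17.2 = 129.3 ft³/s
w_6 = (65.7 − 38.1)/2 = 13.8 ft; q_6 = 1.43 × 0.99 × 13.8 = 19.54 ft³/s
Q = Σ qᵢ = 360.4 ft³/s

360 ft³/s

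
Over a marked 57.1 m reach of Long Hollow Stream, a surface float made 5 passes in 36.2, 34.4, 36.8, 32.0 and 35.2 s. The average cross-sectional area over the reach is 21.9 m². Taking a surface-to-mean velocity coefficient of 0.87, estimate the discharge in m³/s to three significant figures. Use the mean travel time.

t̄ = (36.2 + 34.4 + 36.8 + 32.0 + 35.2) / 5 = 34.92 s
v_surface = L / t̄ = 57.1 / 34.92 = 1.635 m/s
v_mean = 0.87 × 1.635 = 1.423 m/s
Q = A × v_mean = 21.9 × 1.423 = 31.15 m³/s

31.2 m³/s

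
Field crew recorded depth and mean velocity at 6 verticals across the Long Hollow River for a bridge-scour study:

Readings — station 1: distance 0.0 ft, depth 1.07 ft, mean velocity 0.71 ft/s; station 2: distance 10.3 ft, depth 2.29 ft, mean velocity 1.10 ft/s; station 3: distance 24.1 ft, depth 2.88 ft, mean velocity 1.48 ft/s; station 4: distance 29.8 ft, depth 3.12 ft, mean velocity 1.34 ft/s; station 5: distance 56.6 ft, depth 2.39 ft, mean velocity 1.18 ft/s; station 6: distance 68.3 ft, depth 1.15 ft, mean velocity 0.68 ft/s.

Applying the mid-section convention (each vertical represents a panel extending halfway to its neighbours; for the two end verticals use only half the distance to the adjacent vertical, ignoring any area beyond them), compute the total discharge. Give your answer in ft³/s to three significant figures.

203 ft³/s

w_1 = (10.3 − 0.0)/2 = 5.15 ft; q_1 = 0.71 × 1.07 × 5.15 = 3.912 ft³/s
w_2 = (24.1 − 0.0)/2 = 12.05 ft; q_2 = 1.10 × 2.29 × 12.05 = 30.35 ft³/s
w_3 = (29.8 − 10.3)/2 = 9.75 ft; q_3 = 1.48 × 2.88 × 9.75 = 41.56 ft³/s
w_4 = (56.6 − 24.1)/2 = 16.25 ft; q_4 = 1.34 × 3.12 × 16.25 = 67.94 ft³/s
w_5 = (68.3 − 29.8)/2 = 19.25 ft; q_5 = 1.18 × 2.39 × 19.25 = 54.29 ft³/s
w_6 = (68.3 − 56.6)/2 = 5.85 ft; q_6 = 0.68 × 1.15 × 5.85 = 4.575 ft³/s
Q = Σ qᵢ = 202.6 ft³/s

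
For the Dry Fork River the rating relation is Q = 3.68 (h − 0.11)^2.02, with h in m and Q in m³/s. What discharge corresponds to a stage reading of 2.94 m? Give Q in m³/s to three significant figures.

Q = 3.68 × (2.94 − 0.11)^2.02 = 3.68 × 2.83^2.02 = 30.09 m³/s

30.1 m³/s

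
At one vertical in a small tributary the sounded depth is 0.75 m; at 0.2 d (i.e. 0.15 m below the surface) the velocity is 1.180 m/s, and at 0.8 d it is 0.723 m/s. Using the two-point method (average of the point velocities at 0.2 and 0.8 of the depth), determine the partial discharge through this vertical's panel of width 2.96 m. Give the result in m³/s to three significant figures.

2.11 m³/s

v̄ = (1.180 + 0.723) / 2 = 0.9515 m/s
q = v̄ × d × w = 0.9515 × 0.75 × 2.96 = 2.112 m³/s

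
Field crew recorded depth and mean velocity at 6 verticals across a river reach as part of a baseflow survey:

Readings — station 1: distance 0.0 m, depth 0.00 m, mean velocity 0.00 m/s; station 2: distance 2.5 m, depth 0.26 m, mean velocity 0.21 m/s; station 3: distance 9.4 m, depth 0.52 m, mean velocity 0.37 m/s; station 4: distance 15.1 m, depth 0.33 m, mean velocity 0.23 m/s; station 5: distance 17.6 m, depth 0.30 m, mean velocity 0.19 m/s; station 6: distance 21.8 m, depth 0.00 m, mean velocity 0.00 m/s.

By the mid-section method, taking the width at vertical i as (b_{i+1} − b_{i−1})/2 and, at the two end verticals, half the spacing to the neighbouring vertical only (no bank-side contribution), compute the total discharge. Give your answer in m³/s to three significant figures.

1.97 m³/s

w_2 = (9.4 − 0.0)/2 = 4.7 m; q_2 = 0.21 × 0.26 × 4.7 = 0.2566 m³/s
w_3 = (15.1 − 2.5)/2 = 6.3 m; q_3 = 0.37 × 0.52 × 6.3 = 1.212 m³/s
w_4 = (17.6 − 9.4)/2 = 4.1 m; q_4 = 0.23 × 0.33 × 4.1 = 0.3112 m³/s
w_5 = (21.8 − 15.1)/2 = 3.35 m; q_5 = 0.19 × 0.30 × 3.35 = 0.1910 m³/s
Stations 1, 6 contribute zero (depth or velocity is 0).
Q = Σ qᵢ = 1.971 m³/s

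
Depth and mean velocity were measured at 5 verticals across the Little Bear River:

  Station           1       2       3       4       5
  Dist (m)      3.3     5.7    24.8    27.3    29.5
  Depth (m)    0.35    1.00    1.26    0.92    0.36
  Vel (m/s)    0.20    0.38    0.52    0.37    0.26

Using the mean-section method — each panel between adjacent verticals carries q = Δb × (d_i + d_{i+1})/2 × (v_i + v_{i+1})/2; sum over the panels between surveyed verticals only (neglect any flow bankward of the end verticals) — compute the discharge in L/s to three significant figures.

11800 L/s

Panel 1-2: Δb = 2.4 m, d̄ = (0.35+1.00)/2 = 0.675, v̄ = (0.20+0.38)/2 = 0.29 → q = 2.4×0.675×0.29 = 0.4698 m³/s
Panel 2-3: Δb = 19.1 m, d̄ = (1.00+1.26)/2 = 1.13, v̄ = (0.38+0.52)/2 = 0.45 → q = 19.1×1.13×0.45 = 9.712 m³/s
Panel 3-4: Δb = 2.5 m, d̄ = (1.26+0.92)/2 = 1.09, v̄ = (0.52+0.37)/2 = 0.445 → q = 2.5×1.09×0.445 = 1.213 m³/s
Panel 4-5: Δb = 2.2 m, d̄ = (0.92+0.36)/2 = 0.64, v̄ = (0.37+0.26)/2 = 0.315 → q = 2.2×0.64×0.315 = 0.4435 m³/s
Q = Σ q = 11.84 m³/s
= 11.84 × 1000 = 11840 L/s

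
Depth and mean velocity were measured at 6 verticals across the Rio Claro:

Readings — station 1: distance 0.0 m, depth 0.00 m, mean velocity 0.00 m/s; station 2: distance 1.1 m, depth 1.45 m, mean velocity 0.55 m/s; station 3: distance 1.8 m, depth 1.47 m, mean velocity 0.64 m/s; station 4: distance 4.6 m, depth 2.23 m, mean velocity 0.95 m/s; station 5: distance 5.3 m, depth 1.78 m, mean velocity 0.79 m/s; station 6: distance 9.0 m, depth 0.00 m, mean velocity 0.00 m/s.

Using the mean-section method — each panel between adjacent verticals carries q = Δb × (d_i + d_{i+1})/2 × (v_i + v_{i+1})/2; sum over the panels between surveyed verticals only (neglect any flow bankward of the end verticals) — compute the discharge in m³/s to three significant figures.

7.47 m³/s

Panel 1-2: Δb = 1.1 m, d̄ = (0.00+1.45)/2 = 0.725, v̄ = (0.00+0.55)/2 = 0.275 → q = 1.1×0.725×0.275 = 0.2193 m³/s
Panel 2-3: Δb = 0.7 m, d̄ = (1.45+1.47)/2 = 1.46, v̄ = (0.55+0.64)/2 = 0.595 → q = 0.7×1.46×0.595 = 0.6081 m³/s
Panel 3-4: Δb = 2.8 m, d̄ = (1.47+2.23)/2 = 1.85, v̄ = (0.64+0.95)/2 = 0.795 → q = 2.8×1.85×0.795 = 4.118 m³/s
Panel 4-5: Δb = 0.7 m, d̄ = (2.23+1.78)/2 = 2.005, v̄ = (0.95+0.79)/2 = 0.87 → q = 0.7×2.005×0.87 = 1.221 m³/s
Panel 5-6: Δb = 3.7 m, d̄ = (1.78+0.00)/2 = 0.89, v̄ = (0.79+0.00)/2 = 0.395 → q = 3.7×0.89×0.395 = 1.301 m³/s
Q = Σ q = 7.467 m³/s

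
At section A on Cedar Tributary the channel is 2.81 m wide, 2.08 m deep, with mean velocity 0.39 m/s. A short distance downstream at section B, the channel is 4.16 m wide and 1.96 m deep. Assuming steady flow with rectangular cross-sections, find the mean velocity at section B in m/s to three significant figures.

Q = A₁V₁ = (2.81×2.08) × 0.39 = 2.279 m³/s
A₂ = 4.16 × 1.96 = 8.154 m²
V₂ = Q/A₂ = 2.279/8.154 = 0.2796 m/s

0.280 m/s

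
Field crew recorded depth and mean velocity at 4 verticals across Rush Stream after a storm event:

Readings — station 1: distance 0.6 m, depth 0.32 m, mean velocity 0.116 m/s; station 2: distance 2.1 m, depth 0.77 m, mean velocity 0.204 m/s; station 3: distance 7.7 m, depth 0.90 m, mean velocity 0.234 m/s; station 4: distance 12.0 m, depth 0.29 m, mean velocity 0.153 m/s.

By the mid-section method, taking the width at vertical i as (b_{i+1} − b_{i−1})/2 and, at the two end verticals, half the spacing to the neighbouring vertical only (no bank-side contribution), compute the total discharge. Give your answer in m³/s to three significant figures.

w_1 = (2.1 − 0.6)/2 = 0.75 m; q_1 = 0.116 × 0.32 × 0.75 = 0.02784 m³/s
w_2 = (7.7 − 0.6)/2 = 3.55 m; q_2 = 0.204 × 0.77 × 3.55 = 0.5576 m³/s
w_3 = (12.0 − 2.1)/2 = 4.95 m; q_3 = 0.234 × 0.90 × 4.95 = 1.042 m³/s
w_4 = (12.0 − 7.7)/2 = 2.15 m; q_4 = 0.153 × 0.29 × 2.15 = 0.09540 m³/s
Q = Σ qᵢ = 1.723 m³/s

1.72 m³/s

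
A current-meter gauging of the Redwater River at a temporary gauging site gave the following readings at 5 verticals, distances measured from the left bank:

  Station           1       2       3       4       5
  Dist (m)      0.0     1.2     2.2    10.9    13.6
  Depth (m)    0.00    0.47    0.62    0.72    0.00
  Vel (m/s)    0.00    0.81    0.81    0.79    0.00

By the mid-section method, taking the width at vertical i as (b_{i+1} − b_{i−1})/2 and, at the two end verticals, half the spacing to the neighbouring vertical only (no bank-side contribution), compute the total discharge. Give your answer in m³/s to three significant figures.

w_2 = (2.2 − 0.0)/2 = 1.1 m; q_2 = 0.81 × 0.47 × 1.1 = 0.4188 m³/s
w_3 = (10.9 − 1.2)/2 = 4.85 m; q_3 = 0.81 × 0.62 × 4.85 = 2.436 m³/s
w_4 = (13.6 − 2.2)/2 = 5.7 m; q_4 = 0.79 × 0.72 × 5.7 = 3.242 m³/s
Stations 1, 5 contribute zero (depth or velocity is 0).
Q = Σ qᵢ = 6.097 m³/s

6.10 m³/s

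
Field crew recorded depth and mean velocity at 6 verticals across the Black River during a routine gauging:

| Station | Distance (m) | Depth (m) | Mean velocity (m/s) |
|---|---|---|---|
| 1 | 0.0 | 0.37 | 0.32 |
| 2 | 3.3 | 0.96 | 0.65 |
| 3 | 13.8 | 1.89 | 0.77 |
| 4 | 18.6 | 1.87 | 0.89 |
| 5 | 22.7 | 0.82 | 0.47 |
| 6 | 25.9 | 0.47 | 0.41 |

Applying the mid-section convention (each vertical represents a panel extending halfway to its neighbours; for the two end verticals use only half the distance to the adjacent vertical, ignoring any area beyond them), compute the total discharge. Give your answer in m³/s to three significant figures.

w_1 = (3.3 − 0.0)/2 = 1.65 m; q_1 = 0.32 × 0.37 × 1.65 = 0.1954 m³/s
w_2 = (13.8 − 0.0)/2 = 6.9 m; q_2 = 0.65 × 0.96 × 6.9 = 4.306 m³/s
w_3 = (18.6 − 3.3)/2 = 7.65 m; q_3 = 0.77 × 1.89 × 7.65 = 11.13 m³/s
w_4 = (22.7 − 13.8)/2 = 4.45 m; q_4 = 0.89 × 1.87 × 4.45 = 7.406 m³/s
w_5 = (25.9 − 18.6)/2 = 3.65 m; q_5 = 0.47 × 0.82 × 3.65 = 1.407 m³/s
w_6 = (25.9 − 22.7)/2 = 1.6 m; q_6 = 0.41 × 0.47 × 1.6 = 0.3083 m³/s
Q = Σ qᵢ = 24.76 m³/s

24.8 m³/s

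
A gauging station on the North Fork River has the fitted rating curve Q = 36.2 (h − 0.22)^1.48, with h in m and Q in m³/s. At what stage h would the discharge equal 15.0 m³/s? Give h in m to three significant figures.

0.771 m

h − h₀ = (Q/C)^(1/b) = (15.0/36.2)^(1/1.48) = 0.5514 m
h = 0.22 + 0.5514 = 0.7714 m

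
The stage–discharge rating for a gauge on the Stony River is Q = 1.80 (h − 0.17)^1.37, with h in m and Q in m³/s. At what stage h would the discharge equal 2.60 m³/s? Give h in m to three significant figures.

h − h₀ = (Q/C)^(1/b) = (2.60/1.80)^(1/1.37) = 1.308 m
h = 0.17 + 1.308 = 1.478 m

1.48 m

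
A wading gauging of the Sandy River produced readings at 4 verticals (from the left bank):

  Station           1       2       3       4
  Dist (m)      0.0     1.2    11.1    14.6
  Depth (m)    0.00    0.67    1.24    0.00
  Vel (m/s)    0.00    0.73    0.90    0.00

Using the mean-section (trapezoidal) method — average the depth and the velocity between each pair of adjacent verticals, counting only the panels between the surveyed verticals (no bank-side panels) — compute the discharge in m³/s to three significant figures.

8.83 m³/s

Panel 1-2: Δb = 1.2 m, d̄ = (0.00+0.67)/2 = 0.335, v̄ = (0.00+0.73)/2 = 0.365 → q = 1.2×0.335×0.365 = 0.1467 m³/s
Panel 2-3: Δb = 9.9 m, d̄ = (0.67+1.24)/2 = 0.955, v̄ = (0.73+0.90)/2 = 0.815 → q = 9.9×0.955×0.815 = 7.705 m³/s
Panel 3-4: Δb = 3.5 m, d̄ = (1.24+0.00)/2 = 0.62, v̄ = (0.90+0.00)/2 = 0.45 → q = 3.5×0.62×0.45 = 0.9765 m³/s
Q = Σ q = 8.829 m³/s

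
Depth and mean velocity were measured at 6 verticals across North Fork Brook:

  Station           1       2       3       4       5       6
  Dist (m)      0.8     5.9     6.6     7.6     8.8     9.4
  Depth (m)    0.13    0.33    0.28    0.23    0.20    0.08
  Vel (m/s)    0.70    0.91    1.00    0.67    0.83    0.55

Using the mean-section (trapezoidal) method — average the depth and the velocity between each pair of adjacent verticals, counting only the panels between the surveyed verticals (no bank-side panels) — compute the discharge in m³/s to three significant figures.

1.61 m³/s

Panel 1-2: Δb = 5.1 m, d̄ = (0.13+0.33)/2 = 0.23, v̄ = (0.70+0.91)/2 = 0.805 → q = 5.1×0.23×0.805 = 0.9443 m³/s
Panel 2-3: Δb = 0.7 m, d̄ = (0.33+0.28)/2 = 0.305, v̄ = (0.91+1.00)/2 = 0.955 → q = 0.7×0.305×0.955 = 0.2039 m³/s
Panel 3-4: Δb = 1 m, d̄ = (0.28+0.23)/2 = 0.255, v̄ = (1.00+0.67)/2 = 0.835 → q = 1×0.255×0.835 = 0.2129 m³/s
Panel 4-5: Δb = 1.2 m, d̄ = (0.23+0.20)/2 = 0.215, v̄ = (0.67+0.83)/2 = 0.75 → q = 1.2×0.215×0.75 = 0.1935 m³/s
Panel 5-6: Δb = 0.6 m, d̄ = (0.20+0.08)/2 = 0.14, v̄ = (0.83+0.55)/2 = 0.69 → q = 0.6×0.14×0.69 = 0.05796 m³/s
Q = Σ q = 1.613 m³/s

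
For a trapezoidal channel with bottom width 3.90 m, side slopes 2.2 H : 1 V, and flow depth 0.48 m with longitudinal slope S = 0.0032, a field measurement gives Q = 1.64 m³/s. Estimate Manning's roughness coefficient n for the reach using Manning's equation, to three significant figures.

A = (b + z·y)·y = (3.90 + 2.2×0.48)×0.48 = 2.379 m²
P = b + 2y√(1+z²) = 3.90 + 2×0.48×√(1+2.2²) = 6.220 m
R = A/P = 2.379/6.220 = 0.3825 m
n = (1/Q)·A·R^(2/3)·S^(1/2) = (1/1.64) × 2.379 × 0.5269 × 0.05657 = 0.04323

0.0432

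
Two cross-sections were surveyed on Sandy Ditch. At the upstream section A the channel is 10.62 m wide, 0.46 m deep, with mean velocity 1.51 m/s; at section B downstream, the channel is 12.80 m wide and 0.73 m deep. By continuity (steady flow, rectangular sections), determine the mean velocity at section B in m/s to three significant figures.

0.789 m/s

Q = A₁V₁ = (10.62×0.46) × 1.51 = 7.377 m³/s
A₂ = 12.80 × 0.73 = 9.344 m²
V₂ = Q/A₂ = 7.377/9.344 = 0.7895 m/s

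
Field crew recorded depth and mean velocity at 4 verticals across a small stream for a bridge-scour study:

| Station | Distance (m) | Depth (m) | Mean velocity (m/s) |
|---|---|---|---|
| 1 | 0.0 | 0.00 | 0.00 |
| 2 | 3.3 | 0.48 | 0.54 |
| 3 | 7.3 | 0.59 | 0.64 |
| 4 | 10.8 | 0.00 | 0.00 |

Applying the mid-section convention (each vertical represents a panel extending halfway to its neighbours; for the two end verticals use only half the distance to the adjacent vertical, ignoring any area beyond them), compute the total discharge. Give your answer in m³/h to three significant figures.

w_2 = (7.3 − 0.0)/2 = 3.65 m; q_2 = 0.54 × 0.48 × 3.65 = 0.9461 m³/s
w_3 = (10.8 − 3.3)/2 = 3.75 m; q_3 = 0.64 × 0.59 × 3.75 = 1.416 m³/s
Stations 1, 4 contribute zero (depth or velocity is 0).
Q = Σ qᵢ = 2.362 m³/s
= 2.362 × 3600 = 8503 m³/h

8500 m³/h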